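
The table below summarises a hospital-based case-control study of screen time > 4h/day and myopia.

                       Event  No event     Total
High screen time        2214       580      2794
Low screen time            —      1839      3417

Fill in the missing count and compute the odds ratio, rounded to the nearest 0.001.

The missing cell is in the unexposed row: 3417 − 1839 = 1578.
So a = 2214, b = 580, c = 1578, d = 1839.
OR = (a·d)/(b·c) = (2214 × 1839) / (580 × 1578) = 4071546 / 915240 = 4.44861

4.449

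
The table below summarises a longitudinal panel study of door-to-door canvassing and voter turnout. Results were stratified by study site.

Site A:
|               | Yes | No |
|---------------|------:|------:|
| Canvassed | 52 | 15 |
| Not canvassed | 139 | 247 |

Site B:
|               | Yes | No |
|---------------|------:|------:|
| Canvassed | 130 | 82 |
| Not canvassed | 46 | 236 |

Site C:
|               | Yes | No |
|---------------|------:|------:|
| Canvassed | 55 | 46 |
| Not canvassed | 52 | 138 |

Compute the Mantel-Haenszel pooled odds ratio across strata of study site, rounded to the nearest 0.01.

OR_MH = Σ(aᵢdᵢ/nᵢ) / Σ(bᵢcᵢ/nᵢ), where nᵢ is the stratum total.
Stratum 1 (Site A): n = 453; a·d/n = 52·247/453 = 28.3532; b·c/n = 15·139/453 = 4.6026
Stratum 2 (Site B): n = 494; a·d/n = 130·236/494 = 62.1053; b·c/n = 82·46/494 = 7.6356
Stratum 3 (Site C): n = 291; a·d/n = 55·138/291 = 26.0825; b·c/n = 46·52/291 = 8.2199
OR_MH = (28.3532 + 62.1053 + 26.0825) / (4.6026 + 7.6356 + 8.2199) = 116.5409 / 20.4582 = 5.69654

5.70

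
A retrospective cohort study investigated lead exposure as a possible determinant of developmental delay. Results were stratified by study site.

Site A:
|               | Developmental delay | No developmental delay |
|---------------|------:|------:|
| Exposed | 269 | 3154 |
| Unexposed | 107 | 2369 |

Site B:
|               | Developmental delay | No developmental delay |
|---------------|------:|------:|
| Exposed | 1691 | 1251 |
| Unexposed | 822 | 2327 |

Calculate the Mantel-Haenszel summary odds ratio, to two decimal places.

OR_MH = Σ(aᵢdᵢ/nᵢ) / Σ(bᵢcᵢ/nᵢ), where nᵢ is the stratum total.
Stratum 1 (Site A): n = 5899; a·d/n = 269·2369/5899 = 108.0286; b·c/n = 3154·107/5899 = 57.2094
Stratum 2 (Site B): n = 6091; a·d/n = 1691·2327/6091 = 646.0281; b·c/n = 1251·822/6091 = 168.8265
OR_MH = (108.0286 + 646.0281) / (57.2094 + 168.8265) = 754.0567 / 226.0358 = 3.33601

3.34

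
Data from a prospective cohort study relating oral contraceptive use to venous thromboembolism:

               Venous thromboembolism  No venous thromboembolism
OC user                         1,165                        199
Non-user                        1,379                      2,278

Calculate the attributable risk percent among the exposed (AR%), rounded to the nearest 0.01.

55.85

Cells: a = 1165, b = 199, c = 1379, d = 2278.
Risk in exposed = 1165/1364 = 0.85411; risk in unexposed = 1379/3657 = 0.37709.
RR = 0.85411/0.37709 = 2.26502
AR% = (RR − 1)/RR × 100 = (2.26502 − 1)/2.26502 × 100 = 55.8503%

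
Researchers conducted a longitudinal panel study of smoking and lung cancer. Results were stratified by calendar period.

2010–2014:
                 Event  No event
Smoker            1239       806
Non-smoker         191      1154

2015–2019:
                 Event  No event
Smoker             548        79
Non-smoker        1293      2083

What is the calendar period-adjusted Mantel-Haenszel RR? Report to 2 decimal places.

3.00

RR_MH = Σ(aᵢ·n₀ᵢ/nᵢ) / Σ(cᵢ·n₁ᵢ/nᵢ), with n₁ᵢ = aᵢ+bᵢ (exposed), n₀ᵢ = cᵢ+dᵢ (unexposed), nᵢ = n₁ᵢ+n₀ᵢ.
Stratum 1 (2010–2014): n₁ = 2045, n₀ = 1345, n = 3390; a·n₀/n = 1239·1345/3390 = 491.5796; c·n₁/n = 191·2045/3390 = 115.2198
Stratum 2 (2015–2019): n₁ = 627, n₀ = 3376, n = 4003; a·n₀/n = 548·3376/4003 = 462.1654; c·n₁/n = 1293·627/4003 = 202.5259
RR_MH = (491.5796 + 462.1654) / (115.2198 + 202.5259) = 953.7450 / 317.7456 = 3.00160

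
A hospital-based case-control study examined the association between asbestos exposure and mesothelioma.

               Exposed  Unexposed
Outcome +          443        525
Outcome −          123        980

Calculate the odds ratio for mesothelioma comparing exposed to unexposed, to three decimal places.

6.723

Reading the table with exposure as columns: a = 443 (Exposed, case), b = 123 (Exposed, non-case), c = 525 (Unexposed, case), d = 980.
OR = (a·d)/(b·c) = (443 × 980) / (123 × 525) = 434140 / 64575 = 6.72304
The odds of mesothelioma are about 6.72 times as high in the exposed group.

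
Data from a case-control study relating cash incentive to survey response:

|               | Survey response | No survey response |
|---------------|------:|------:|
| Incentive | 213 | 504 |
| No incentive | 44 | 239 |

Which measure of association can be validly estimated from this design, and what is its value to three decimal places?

Cells: a = 213, b = 504, c = 44, d = 239.
This is a case-control study: participants were sampled on outcome status, so risks in the source population cannot be estimated directly — relative risk is not valid here. The odds ratio is the appropriate measure.
OR = (a·d)/(b·c) = (213 × 239) / (504 × 44) = 50907 / 22176 = 2.29559

2.296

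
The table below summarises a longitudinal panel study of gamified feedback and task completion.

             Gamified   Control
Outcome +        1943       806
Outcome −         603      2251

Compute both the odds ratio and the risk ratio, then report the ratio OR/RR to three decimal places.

3.109

Reading the table with exposure as columns: a = 1943 (Gamified, case), b = 603 (Gamified, non-case), c = 806 (Control, case), d = 2251.
OR = (1943·2251)/(603·806) = 4373693/486018 = 8.99904
Risk in exposed = 1943/2546 = 0.76316; risk in unexposed = 806/3057 = 0.26366; RR = 2.89451
OR/RR = 8.99904 / 2.89451 = 3.10900
The outcome is not rare, so the OR lies further from 1 than the RR.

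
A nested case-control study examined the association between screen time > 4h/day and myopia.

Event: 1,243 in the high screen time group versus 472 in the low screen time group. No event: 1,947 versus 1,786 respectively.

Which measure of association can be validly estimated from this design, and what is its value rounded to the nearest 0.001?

2.416

From the description: a = 1243, b = 1947, c = 472, d = 1786.
This is a nested case-control study: participants were sampled on outcome status, so risks in the source population cannot be estimated directly — relative risk is not valid here. The odds ratio is the appropriate measure.
OR = (a·d)/(b·c) = (1243 × 1786) / (1947 × 472) = 2219998 / 918984 = 2.41571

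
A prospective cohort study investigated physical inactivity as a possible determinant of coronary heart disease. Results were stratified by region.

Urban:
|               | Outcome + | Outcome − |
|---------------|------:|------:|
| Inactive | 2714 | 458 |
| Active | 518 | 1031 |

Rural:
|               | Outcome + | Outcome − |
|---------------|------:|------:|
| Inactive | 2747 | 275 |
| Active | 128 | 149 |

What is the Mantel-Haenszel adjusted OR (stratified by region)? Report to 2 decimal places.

OR_MH = Σ(aᵢdᵢ/nᵢ) / Σ(bᵢcᵢ/nᵢ), where nᵢ is the stratum total.
Stratum 1 (Urban): n = 4721; a·d/n = 2714·1031/4721 = 592.6994; b·c/n = 458·518/4721 = 50.2529
Stratum 2 (Rural): n = 3299; a·d/n = 2747·149/3299 = 124.0688; b·c/n = 275·128/3299 = 10.6699
OR_MH = (592.6994 + 124.0688) / (50.2529 + 10.6699) = 716.7682 / 60.9228 = 11.76519

11.77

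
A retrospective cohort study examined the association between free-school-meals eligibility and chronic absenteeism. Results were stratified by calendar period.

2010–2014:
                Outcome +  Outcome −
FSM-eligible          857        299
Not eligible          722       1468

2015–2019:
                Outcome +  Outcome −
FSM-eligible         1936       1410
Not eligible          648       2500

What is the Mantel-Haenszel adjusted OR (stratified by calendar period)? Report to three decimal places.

OR_MH = Σ(aᵢdᵢ/nᵢ) / Σ(bᵢcᵢ/nᵢ), where nᵢ is the stratum total.
Stratum 1 (2010–2014): n = 3346; a·d/n = 857·1468/3346 = 375.9940; b·c/n = 299·722/3346 = 64.5182
Stratum 2 (2015–2019): n = 6494; a·d/n = 1936·2500/6494 = 745.3034; b·c/n = 1410·648/6494 = 140.6960
OR_MH = (375.9940 + 745.3034) / (64.5182 + 140.6960) = 1121.2974 / 205.2143 = 5.46403

5.464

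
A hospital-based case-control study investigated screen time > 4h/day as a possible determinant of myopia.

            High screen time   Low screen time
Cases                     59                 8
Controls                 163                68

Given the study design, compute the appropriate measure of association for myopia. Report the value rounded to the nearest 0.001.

Reading the table with exposure as columns: a = 59 (High screen time, case), b = 163 (High screen time, non-case), c = 8 (Low screen time, case), d = 68.
This is a hospital-based case-control study: participants were sampled on outcome status, so risks in the source population cannot be estimated directly — relative risk is not valid here. The odds ratio is the appropriate measure.
OR = (a·d)/(b·c) = (59 × 68) / (163 × 8) = 4012 / 1304 = 3.07669

3.077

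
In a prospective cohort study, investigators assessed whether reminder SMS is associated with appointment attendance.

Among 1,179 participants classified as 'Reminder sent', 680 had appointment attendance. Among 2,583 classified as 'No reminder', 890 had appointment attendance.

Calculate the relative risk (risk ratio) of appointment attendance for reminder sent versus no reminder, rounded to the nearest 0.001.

1.674

From the description: a = 680, b = 499, c = 890, d = 1693.
Risk in exposed = 680/1179 = 0.57676; risk in unexposed = 890/2583 = 0.34456.
RR = 0.57676 / 0.34456 = 1.67390
The risk among the exposed is 1.67 times that among the unexposed.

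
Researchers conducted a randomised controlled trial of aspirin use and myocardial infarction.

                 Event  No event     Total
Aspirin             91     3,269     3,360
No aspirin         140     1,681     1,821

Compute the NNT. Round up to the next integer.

21

Risk in treated group = 91/3360 = 0.02708; risk in control = 140/1821 = 0.07688.
Absolute risk reduction = 0.07688 − 0.02708 = 0.04980
NNT = 1 / ARR = 1 / 0.04980 = 20.081 → round up → 21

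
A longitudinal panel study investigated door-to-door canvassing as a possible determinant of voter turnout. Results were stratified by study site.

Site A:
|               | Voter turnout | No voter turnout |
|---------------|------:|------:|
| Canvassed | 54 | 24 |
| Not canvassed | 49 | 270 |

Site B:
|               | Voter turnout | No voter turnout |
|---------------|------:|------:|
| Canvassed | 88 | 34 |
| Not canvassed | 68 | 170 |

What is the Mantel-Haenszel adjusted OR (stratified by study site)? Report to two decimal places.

8.34

OR_MH = Σ(aᵢdᵢ/nᵢ) / Σ(bᵢcᵢ/nᵢ), where nᵢ is the stratum total.
Stratum 1 (Site A): n = 397; a·d/n = 54·270/397 = 36.7254; b·c/n = 24·49/397 = 2.9622
Stratum 2 (Site B): n = 360; a·d/n = 88·170/360 = 41.5556; b·c/n = 34·68/360 = 6.4222
OR_MH = (36.7254 + 41.5556) / (2.9622 + 6.4222) = 78.2810 / 9.3844 = 8.34157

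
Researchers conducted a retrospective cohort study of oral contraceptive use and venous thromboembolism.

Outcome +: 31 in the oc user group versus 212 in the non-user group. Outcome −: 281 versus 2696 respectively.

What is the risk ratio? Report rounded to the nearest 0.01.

1.36

From the description: a = 31, b = 281, c = 212, d = 2696.
Risk in exposed = 31/312 = 0.09936; risk in unexposed = 212/2908 = 0.07290.
RR = 0.09936 / 0.07290 = 1.36291
The risk among the exposed is 1.36 times that among the unexposed.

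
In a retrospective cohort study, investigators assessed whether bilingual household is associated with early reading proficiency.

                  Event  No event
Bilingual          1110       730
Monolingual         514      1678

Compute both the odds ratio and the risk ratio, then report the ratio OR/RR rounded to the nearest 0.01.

Cells: a = 1110, b = 730, c = 514, d = 1678.
OR = (1110·1678)/(730·514) = 1862580/375220 = 4.96397
Risk in exposed = 1110/1840 = 0.60326; risk in unexposed = 514/2192 = 0.23449; RR = 2.57266
OR/RR = 4.96397 / 2.57266 = 1.92951
The outcome is not rare, so the OR lies further from 1 than the RR.

1.93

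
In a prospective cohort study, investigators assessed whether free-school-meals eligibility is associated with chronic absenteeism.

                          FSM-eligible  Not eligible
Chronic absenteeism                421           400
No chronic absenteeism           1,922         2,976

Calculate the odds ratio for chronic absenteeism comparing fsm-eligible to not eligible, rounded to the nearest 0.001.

1.630

Reading the table with exposure as columns: a = 421 (FSM-eligible, case), b = 1922 (FSM-eligible, non-case), c = 400 (Not eligible, case), d = 2976.
OR = (a·d)/(b·c) = (421 × 2976) / (1922 × 400) = 1252896 / 768800 = 1.62968
The odds of chronic absenteeism are about 1.63 times as high in the fsm-eligible group.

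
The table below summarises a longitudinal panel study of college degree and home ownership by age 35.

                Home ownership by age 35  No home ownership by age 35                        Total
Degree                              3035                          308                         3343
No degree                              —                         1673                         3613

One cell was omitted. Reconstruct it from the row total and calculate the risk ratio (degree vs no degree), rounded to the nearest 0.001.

1.691

The missing cell is in the unexposed row: 3613 − 1673 = 1940.
So a = 3035, b = 308, c = 1940, d = 1673.
RR = [a/(a+b)] / [c/(c+d)] = (3035/3343) / (1940/3613) = 0.90787/0.53695 = 1.69079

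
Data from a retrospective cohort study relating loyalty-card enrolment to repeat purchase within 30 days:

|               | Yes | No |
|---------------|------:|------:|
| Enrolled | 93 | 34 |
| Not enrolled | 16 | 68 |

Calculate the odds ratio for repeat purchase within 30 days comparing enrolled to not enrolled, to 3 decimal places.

11.625

Cells: a = 93, b = 34, c = 16, d = 68.
OR = (a·d)/(b·c) = (93 × 68) / (34 × 16) = 6324 / 544 = 11.62500
The odds of repeat purchase within 30 days are about 11.62 times as high in the enrolled group.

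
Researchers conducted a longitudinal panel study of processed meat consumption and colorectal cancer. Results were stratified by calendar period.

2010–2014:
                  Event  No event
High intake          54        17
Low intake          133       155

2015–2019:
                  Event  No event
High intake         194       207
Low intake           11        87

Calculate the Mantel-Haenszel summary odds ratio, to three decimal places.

5.261

OR_MH = Σ(aᵢdᵢ/nᵢ) / Σ(bᵢcᵢ/nᵢ), where nᵢ is the stratum total.
Stratum 1 (2010–2014): n = 359; a·d/n = 54·155/359 = 23.3148; b·c/n = 17·133/359 = 6.2981
Stratum 2 (2015–2019): n = 499; a·d/n = 194·87/499 = 33.8236; b·c/n = 207·11/499 = 4.5631
OR_MH = (23.3148 + 33.8236) / (6.2981 + 4.5631) = 57.1384 / 10.8612 = 5.26079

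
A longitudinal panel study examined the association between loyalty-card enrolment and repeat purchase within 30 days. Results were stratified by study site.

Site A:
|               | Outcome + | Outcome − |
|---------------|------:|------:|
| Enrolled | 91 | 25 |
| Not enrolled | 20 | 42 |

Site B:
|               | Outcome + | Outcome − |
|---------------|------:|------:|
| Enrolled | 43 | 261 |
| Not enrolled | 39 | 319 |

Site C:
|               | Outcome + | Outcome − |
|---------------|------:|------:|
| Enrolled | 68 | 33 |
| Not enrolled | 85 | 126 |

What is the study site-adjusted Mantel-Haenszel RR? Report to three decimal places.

RR_MH = Σ(aᵢ·n₀ᵢ/nᵢ) / Σ(cᵢ·n₁ᵢ/nᵢ), with n₁ᵢ = aᵢ+bᵢ (exposed), n₀ᵢ = cᵢ+dᵢ (unexposed), nᵢ = n₁ᵢ+n₀ᵢ.
Stratum 1 (Site A): n₁ = 116, n₀ = 62, n = 178; a·n₀/n = 91·62/178 = 31.6966; c·n₁/n = 20·116/178 = 13.0337
Stratum 2 (Site B): n₁ = 304, n₀ = 358, n = 662; a·n₀/n = 43·358/662 = 23.2538; c·n₁/n = 39·304/662 = 17.9094
Stratum 3 (Site C): n₁ = 101, n₀ = 211, n = 312; a·n₀/n = 68·211/312 = 45.9872; c·n₁/n = 85·101/312 = 27.5160
RR_MH = (31.6966 + 23.2538 + 45.9872) / (13.0337 + 17.9094 + 27.5160) = 100.9376 / 58.4591 = 1.72664

1.727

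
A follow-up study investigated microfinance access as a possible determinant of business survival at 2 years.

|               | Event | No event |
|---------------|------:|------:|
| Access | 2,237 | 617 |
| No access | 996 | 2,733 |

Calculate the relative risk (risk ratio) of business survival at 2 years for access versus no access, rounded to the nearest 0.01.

Cells: a = 2237, b = 617, c = 996, d = 2733.
Risk in exposed = 2237/2854 = 0.78381; risk in unexposed = 996/3729 = 0.26710.
RR = 0.78381 / 0.26710 = 2.93457
The risk among the exposed is 2.93 times that among the unexposed.

2.93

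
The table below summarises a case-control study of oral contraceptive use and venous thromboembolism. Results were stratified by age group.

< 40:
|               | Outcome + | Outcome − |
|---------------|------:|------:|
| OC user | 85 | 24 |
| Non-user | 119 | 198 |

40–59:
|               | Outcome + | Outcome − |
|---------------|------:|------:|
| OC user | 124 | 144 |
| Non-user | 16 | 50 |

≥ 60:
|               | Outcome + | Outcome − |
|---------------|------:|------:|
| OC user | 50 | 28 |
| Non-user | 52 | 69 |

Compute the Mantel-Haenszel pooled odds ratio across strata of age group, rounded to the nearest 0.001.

3.605

OR_MH = Σ(aᵢdᵢ/nᵢ) / Σ(bᵢcᵢ/nᵢ), where nᵢ is the stratum total.
Stratum 1 (< 40): n = 426; a·d/n = 85·198/426 = 39.5070; b·c/n = 24·119/426 = 6.7042
Stratum 2 (40–59): n = 334; a·d/n = 124·50/334 = 18.5629; b·c/n = 144·16/334 = 6.8982
Stratum 3 (≥ 60): n = 199; a·d/n = 50·69/199 = 17.3367; b·c/n = 28·52/199 = 7.3166
OR_MH = (39.5070 + 18.5629 + 17.3367) / (6.7042 + 6.8982 + 7.3166) = 75.4066 / 20.9190 = 3.60469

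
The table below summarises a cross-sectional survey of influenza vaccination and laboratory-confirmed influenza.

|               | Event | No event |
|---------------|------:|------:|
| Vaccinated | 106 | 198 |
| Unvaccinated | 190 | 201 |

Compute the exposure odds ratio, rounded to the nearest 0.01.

0.57

Cells: a = 106, b = 198, c = 190, d = 201.
OR = (a·d)/(b·c) = (106 × 201) / (198 × 190) = 21306 / 37620 = 0.56635
Exposure is associated with lower odds of laboratory-confirmed influenza (OR = 0.57 < 1).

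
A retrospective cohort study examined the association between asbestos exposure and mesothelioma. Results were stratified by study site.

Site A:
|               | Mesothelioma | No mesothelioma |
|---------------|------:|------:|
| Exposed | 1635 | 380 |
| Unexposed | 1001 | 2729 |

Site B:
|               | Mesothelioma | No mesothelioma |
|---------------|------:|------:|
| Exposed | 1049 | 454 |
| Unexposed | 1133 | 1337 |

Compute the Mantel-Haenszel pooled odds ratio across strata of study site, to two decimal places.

5.77

OR_MH = Σ(aᵢdᵢ/nᵢ) / Σ(bᵢcᵢ/nᵢ), where nᵢ is the stratum total.
Stratum 1 (Site A): n = 5745; a·d/n = 1635·2729/5745 = 776.6606; b·c/n = 380·1001/5745 = 66.2106
Stratum 2 (Site B): n = 3973; a·d/n = 1049·1337/3973 = 353.0111; b·c/n = 454·1133/3973 = 129.4694
OR_MH = (776.6606 + 353.0111) / (66.2106 + 129.4694) = 1129.6716 / 195.6800 = 5.77306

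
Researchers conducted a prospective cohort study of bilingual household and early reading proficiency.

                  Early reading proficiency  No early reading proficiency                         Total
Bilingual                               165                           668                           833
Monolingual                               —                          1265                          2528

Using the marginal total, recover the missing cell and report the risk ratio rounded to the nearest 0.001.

0.396

The missing cell is in the unexposed row: 2528 − 1265 = 1263.
So a = 165, b = 668, c = 1263, d = 1265.
RR = [a/(a+b)] / [c/(c+d)] = (165/833) / (1263/2528) = 0.19808/0.49960 = 0.39647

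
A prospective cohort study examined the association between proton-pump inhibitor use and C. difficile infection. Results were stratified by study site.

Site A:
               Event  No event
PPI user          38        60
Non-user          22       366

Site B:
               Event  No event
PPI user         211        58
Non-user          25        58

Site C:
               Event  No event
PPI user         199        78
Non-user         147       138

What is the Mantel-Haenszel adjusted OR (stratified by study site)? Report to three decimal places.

OR_MH = Σ(aᵢdᵢ/nᵢ) / Σ(bᵢcᵢ/nᵢ), where nᵢ is the stratum total.
Stratum 1 (Site A): n = 486; a·d/n = 38·366/486 = 28.6173; b·c/n = 60·22/486 = 2.7160
Stratum 2 (Site B): n = 352; a·d/n = 211·58/352 = 34.7670; b·c/n = 58·25/352 = 4.1193
Stratum 3 (Site C): n = 562; a·d/n = 199·138/562 = 48.8648; b·c/n = 78·147/562 = 20.4021
OR_MH = (28.6173 + 34.7670 + 48.8648) / (2.7160 + 4.1193 + 20.4021) = 112.2491 / 27.2375 = 4.12112

4.121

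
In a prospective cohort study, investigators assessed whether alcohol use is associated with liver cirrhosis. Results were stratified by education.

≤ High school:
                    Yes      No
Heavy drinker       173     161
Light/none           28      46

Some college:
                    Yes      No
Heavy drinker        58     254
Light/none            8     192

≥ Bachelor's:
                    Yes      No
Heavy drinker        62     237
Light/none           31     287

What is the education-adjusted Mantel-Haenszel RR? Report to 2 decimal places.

2.01

RR_MH = Σ(aᵢ·n₀ᵢ/nᵢ) / Σ(cᵢ·n₁ᵢ/nᵢ), with n₁ᵢ = aᵢ+bᵢ (exposed), n₀ᵢ = cᵢ+dᵢ (unexposed), nᵢ = n₁ᵢ+n₀ᵢ.
Stratum 1 (≤ High school): n₁ = 334, n₀ = 74, n = 408; a·n₀/n = 173·74/408 = 31.3775; c·n₁/n = 28·334/408 = 22.9216
Stratum 2 (Some college): n₁ = 312, n₀ = 200, n = 512; a·n₀/n = 58·200/512 = 22.6562; c·n₁/n = 8·312/512 = 4.8750
Stratum 3 (≥ Bachelor's): n₁ = 299, n₀ = 318, n = 617; a·n₀/n = 62·318/617 = 31.9546; c·n₁/n = 31·299/617 = 15.0227
RR_MH = (31.3775 + 22.6562 + 31.9546) / (22.9216 + 4.8750 + 15.0227) = 85.9883 / 42.8193 = 2.00817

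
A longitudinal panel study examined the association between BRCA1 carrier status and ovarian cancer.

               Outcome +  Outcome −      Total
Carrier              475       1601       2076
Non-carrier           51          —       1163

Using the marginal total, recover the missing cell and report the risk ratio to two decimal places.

5.22

The missing cell is in the unexposed row: 1163 − 51 = 1112.
So a = 475, b = 1601, c = 51, d = 1112.
RR = [a/(a+b)] / [c/(c+d)] = (475/2076) / (51/1163) = 0.22881/0.04385 = 5.21766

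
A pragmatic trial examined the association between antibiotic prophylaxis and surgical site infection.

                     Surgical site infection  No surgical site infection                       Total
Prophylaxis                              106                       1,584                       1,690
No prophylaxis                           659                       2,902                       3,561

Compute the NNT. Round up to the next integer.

9

Risk in treated group = 106/1690 = 0.06272; risk in control = 659/3561 = 0.18506.
Absolute risk reduction = 0.18506 − 0.06272 = 0.12234
NNT = 1 / ARR = 1 / 0.12234 = 8.174 → round up → 9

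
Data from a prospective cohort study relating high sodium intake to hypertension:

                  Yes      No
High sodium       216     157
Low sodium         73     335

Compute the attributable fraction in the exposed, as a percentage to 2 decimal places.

Cells: a = 216, b = 157, c = 73, d = 335.
Risk in exposed = 216/373 = 0.57909; risk in unexposed = 73/408 = 0.17892.
RR = 0.57909/0.17892 = 3.23655
AR% = (RR − 1)/RR × 100 = (3.23655 − 1)/3.23655 × 100 = 69.1029%

69.10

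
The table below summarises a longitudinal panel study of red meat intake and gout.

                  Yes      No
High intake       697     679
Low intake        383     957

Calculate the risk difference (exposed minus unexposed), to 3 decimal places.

0.221

Cells: a = 697, b = 679, c = 383, d = 957.
Risk in exposed = 697/1376 = 0.506541; risk in unexposed = 383/1340 = 0.285821.
Risk difference = 0.506541 − 0.285821 = 0.220720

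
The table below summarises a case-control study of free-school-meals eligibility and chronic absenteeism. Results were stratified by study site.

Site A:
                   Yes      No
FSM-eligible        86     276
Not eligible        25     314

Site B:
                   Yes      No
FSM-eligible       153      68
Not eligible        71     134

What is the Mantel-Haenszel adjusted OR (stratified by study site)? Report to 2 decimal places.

4.09

OR_MH = Σ(aᵢdᵢ/nᵢ) / Σ(bᵢcᵢ/nᵢ), where nᵢ is the stratum total.
Stratum 1 (Site A): n = 701; a·d/n = 86·314/701 = 38.5221; b·c/n = 276·25/701 = 9.8431
Stratum 2 (Site B): n = 426; a·d/n = 153·134/426 = 48.1268; b·c/n = 68·71/426 = 11.3333
OR_MH = (38.5221 + 48.1268) / (9.8431 + 11.3333) = 86.6489 / 21.1764 = 4.09176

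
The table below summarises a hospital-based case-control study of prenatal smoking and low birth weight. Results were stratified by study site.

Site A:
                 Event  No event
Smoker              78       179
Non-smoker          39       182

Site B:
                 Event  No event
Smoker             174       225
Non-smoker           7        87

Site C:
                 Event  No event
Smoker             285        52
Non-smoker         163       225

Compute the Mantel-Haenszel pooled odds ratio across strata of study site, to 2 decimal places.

OR_MH = Σ(aᵢdᵢ/nᵢ) / Σ(bᵢcᵢ/nᵢ), where nᵢ is the stratum total.
Stratum 1 (Site A): n = 478; a·d/n = 78·182/478 = 29.6987; b·c/n = 179·39/478 = 14.6046
Stratum 2 (Site B): n = 493; a·d/n = 174·87/493 = 30.7059; b·c/n = 225·7/493 = 3.1947
Stratum 3 (Site C): n = 725; a·d/n = 285·225/725 = 88.4483; b·c/n = 52·163/725 = 11.6910
OR_MH = (29.6987 + 30.7059 + 88.4483) / (14.6046 + 3.1947 + 11.6910) = 148.8529 / 29.4904 = 5.04751

5.05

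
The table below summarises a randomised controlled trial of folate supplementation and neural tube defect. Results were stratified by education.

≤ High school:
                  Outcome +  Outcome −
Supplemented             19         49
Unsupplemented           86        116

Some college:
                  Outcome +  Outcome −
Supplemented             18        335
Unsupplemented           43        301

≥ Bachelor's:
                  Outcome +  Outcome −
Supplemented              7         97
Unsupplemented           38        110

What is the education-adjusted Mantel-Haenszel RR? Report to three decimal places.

0.460

RR_MH = Σ(aᵢ·n₀ᵢ/nᵢ) / Σ(cᵢ·n₁ᵢ/nᵢ), with n₁ᵢ = aᵢ+bᵢ (exposed), n₀ᵢ = cᵢ+dᵢ (unexposed), nᵢ = n₁ᵢ+n₀ᵢ.
Stratum 1 (≤ High school): n₁ = 68, n₀ = 202, n = 270; a·n₀/n = 19·202/270 = 14.2148; c·n₁/n = 86·68/270 = 21.6593
Stratum 2 (Some college): n₁ = 353, n₀ = 344, n = 697; a·n₀/n = 18·344/697 = 8.8838; c·n₁/n = 43·353/697 = 21.7776
Stratum 3 (≥ Bachelor's): n₁ = 104, n₀ = 148, n = 252; a·n₀/n = 7·148/252 = 4.1111; c·n₁/n = 38·104/252 = 15.6825
RR_MH = (14.2148 + 8.8838 + 4.1111) / (21.6593 + 21.7776 + 15.6825) = 27.2097 / 59.1194 = 0.46025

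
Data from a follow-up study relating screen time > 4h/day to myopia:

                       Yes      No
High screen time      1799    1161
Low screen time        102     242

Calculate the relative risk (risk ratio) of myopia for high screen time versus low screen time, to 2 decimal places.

2.05

Cells: a = 1799, b = 1161, c = 102, d = 242.
Risk in exposed = 1799/2960 = 0.60777; risk in unexposed = 102/344 = 0.29651.
RR = 0.60777 / 0.29651 = 2.04974
The risk among the exposed is 2.05 times that among the unexposed.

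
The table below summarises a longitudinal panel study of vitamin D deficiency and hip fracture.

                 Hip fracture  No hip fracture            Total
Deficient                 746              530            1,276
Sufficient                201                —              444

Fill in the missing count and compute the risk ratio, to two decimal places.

The missing cell is in the unexposed row: 444 − 201 = 243.
So a = 746, b = 530, c = 201, d = 243.
RR = [a/(a+b)] / [c/(c+d)] = (746/1276) / (201/444) = 0.58464/0.45270 = 1.29144

1.29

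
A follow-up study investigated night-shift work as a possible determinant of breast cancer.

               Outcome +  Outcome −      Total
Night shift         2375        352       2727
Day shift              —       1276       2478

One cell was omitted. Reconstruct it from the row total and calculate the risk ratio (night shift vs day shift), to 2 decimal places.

The missing cell is in the unexposed row: 2478 − 1276 = 1202.
So a = 2375, b = 352, c = 1202, d = 1276.
RR = [a/(a+b)] / [c/(c+d)] = (2375/2727) / (1202/2478) = 0.87092/0.48507 = 1.79546

1.80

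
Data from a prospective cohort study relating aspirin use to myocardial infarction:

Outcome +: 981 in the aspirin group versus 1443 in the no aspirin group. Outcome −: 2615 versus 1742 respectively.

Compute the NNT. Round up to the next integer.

Risk in treated group = 981/3596 = 0.27280; risk in control = 1443/3185 = 0.45306.
Absolute risk reduction = 0.45306 − 0.27280 = 0.18026
NNT = 1 / ARR = 1 / 0.18026 = 5.548 → round up → 6

6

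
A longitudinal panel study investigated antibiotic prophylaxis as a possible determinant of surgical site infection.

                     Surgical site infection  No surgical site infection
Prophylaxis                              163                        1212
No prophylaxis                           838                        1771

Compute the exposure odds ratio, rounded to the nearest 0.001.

0.284

Cells: a = 163, b = 1212, c = 838, d = 1771.
OR = (a·d)/(b·c) = (163 × 1771) / (1212 × 838) = 288673 / 1015656 = 0.28422
Exposure is associated with lower odds of surgical site infection (OR = 0.28 < 1).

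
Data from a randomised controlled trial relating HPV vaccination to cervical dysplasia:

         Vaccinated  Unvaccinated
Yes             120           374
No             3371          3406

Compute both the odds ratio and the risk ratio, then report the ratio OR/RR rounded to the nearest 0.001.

Reading the table with exposure as columns: a = 120 (Vaccinated, case), b = 3371 (Vaccinated, non-case), c = 374 (Unvaccinated, case), d = 3406.
OR = (120·3406)/(3371·374) = 408720/1260754 = 0.32419
Risk in exposed = 120/3491 = 0.03437; risk in unexposed = 374/3780 = 0.09894; RR = 0.34742
OR/RR = 0.32419 / 0.34742 = 0.93313
The outcome is rare in both groups, so OR ≈ RR (ratio near 1).

0.933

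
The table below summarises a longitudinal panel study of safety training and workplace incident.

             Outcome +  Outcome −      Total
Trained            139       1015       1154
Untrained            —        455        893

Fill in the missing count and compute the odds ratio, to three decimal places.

0.142

The missing cell is in the unexposed row: 893 − 455 = 438.
So a = 139, b = 1015, c = 438, d = 455.
OR = (a·d)/(b·c) = (139 × 455) / (1015 × 438) = 63245 / 444570 = 0.14226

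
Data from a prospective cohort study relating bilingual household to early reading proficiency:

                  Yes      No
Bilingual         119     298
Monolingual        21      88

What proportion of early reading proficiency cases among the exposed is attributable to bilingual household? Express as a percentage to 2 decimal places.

32.49

Cells: a = 119, b = 298, c = 21, d = 88.
Risk in exposed = 119/417 = 0.28537; risk in unexposed = 21/109 = 0.19266.
RR = 0.28537/0.19266 = 1.48122
AR% = (RR − 1)/RR × 100 = (1.48122 − 1)/1.48122 × 100 = 32.4879%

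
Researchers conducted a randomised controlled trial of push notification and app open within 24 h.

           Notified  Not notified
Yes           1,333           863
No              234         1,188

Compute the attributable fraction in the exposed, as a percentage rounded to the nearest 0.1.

50.5

Reading the table with exposure as columns: a = 1333 (Notified, case), b = 234 (Notified, non-case), c = 863 (Not notified, case), d = 1188.
Risk in exposed = 1333/1567 = 0.85067; risk in unexposed = 863/2051 = 0.42077.
RR = 0.85067/0.42077 = 2.02170
AR% = (RR − 1)/RR × 100 = (2.02170 − 1)/2.02170 × 100 = 50.5366%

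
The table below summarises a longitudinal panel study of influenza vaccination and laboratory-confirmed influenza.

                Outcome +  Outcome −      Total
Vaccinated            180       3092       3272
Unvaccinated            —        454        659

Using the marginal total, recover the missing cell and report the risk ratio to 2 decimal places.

The missing cell is in the unexposed row: 659 − 454 = 205.
So a = 180, b = 3092, c = 205, d = 454.
RR = [a/(a+b)] / [c/(c+d)] = (180/3272) / (205/659) = 0.05501/0.31108 = 0.17684

0.18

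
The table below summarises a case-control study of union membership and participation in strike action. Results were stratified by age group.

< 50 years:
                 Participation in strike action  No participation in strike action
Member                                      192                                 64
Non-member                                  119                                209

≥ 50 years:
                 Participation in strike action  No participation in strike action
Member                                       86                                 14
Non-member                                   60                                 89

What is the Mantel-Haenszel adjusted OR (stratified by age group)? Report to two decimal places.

OR_MH = Σ(aᵢdᵢ/nᵢ) / Σ(bᵢcᵢ/nᵢ), where nᵢ is the stratum total.
Stratum 1 (< 50 years): n = 584; a·d/n = 192·209/584 = 68.7123; b·c/n = 64·119/584 = 13.0411
Stratum 2 (≥ 50 years): n = 249; a·d/n = 86·89/249 = 30.7390; b·c/n = 14·60/249 = 3.3735
OR_MH = (68.7123 + 30.7390) / (13.0411 + 3.3735) = 99.4513 / 16.4146 = 6.05871

6.06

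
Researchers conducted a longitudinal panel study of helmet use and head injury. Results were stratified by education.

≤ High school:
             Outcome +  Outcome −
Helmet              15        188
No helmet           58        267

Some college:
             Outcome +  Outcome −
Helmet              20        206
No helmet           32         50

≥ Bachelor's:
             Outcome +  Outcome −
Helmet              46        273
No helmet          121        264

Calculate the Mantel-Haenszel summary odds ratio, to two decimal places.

0.32

OR_MH = Σ(aᵢdᵢ/nᵢ) / Σ(bᵢcᵢ/nᵢ), where nᵢ is the stratum total.
Stratum 1 (≤ High school): n = 528; a·d/n = 15·267/528 = 7.5852; b·c/n = 188·58/528 = 20.6515
Stratum 2 (Some college): n = 308; a·d/n = 20·50/308 = 3.2468; b·c/n = 206·32/308 = 21.4026
Stratum 3 (≥ Bachelor's): n = 704; a·d/n = 46·264/704 = 17.2500; b·c/n = 273·121/704 = 46.9219
OR_MH = (7.5852 + 3.2468 + 17.2500) / (20.6515 + 21.4026 + 46.9219) = 28.0820 / 88.9760 = 0.31561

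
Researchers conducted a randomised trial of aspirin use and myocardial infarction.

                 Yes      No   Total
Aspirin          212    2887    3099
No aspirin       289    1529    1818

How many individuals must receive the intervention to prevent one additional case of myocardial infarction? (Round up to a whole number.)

12

Risk in treated group = 212/3099 = 0.06841; risk in control = 289/1818 = 0.15897.
Absolute risk reduction = 0.15897 − 0.06841 = 0.09056
NNT = 1 / ARR = 1 / 0.09056 = 11.043 → round up → 12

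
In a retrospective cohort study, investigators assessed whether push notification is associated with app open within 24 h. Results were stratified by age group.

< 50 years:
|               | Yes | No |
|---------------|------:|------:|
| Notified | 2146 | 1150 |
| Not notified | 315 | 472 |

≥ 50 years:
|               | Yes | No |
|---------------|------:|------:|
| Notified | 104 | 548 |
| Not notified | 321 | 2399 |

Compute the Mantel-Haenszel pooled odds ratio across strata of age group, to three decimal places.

OR_MH = Σ(aᵢdᵢ/nᵢ) / Σ(bᵢcᵢ/nᵢ), where nᵢ is the stratum total.
Stratum 1 (< 50 years): n = 4083; a·d/n = 2146·472/4083 = 248.0803; b·c/n = 1150·315/4083 = 88.7215
Stratum 2 (≥ 50 years): n = 3372; a·d/n = 104·2399/3372 = 73.9905; b·c/n = 548·321/3372 = 52.1673
OR_MH = (248.0803 + 73.9905) / (88.7215 + 52.1673) = 322.0708 / 140.8888 = 2.28599

2.286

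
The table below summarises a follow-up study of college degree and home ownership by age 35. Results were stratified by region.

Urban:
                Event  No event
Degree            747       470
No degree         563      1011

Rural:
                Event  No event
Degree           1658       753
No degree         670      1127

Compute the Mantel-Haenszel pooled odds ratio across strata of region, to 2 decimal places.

3.33

OR_MH = Σ(aᵢdᵢ/nᵢ) / Σ(bᵢcᵢ/nᵢ), where nᵢ is the stratum total.
Stratum 1 (Urban): n = 2791; a·d/n = 747·1011/2791 = 270.5901; b·c/n = 470·563/2791 = 94.8083
Stratum 2 (Rural): n = 4208; a·d/n = 1658·1127/4208 = 444.0509; b·c/n = 753·670/4208 = 119.8931
OR_MH = (270.5901 + 444.0509) / (94.8083 + 119.8931) = 714.6410 / 214.7014 = 3.32853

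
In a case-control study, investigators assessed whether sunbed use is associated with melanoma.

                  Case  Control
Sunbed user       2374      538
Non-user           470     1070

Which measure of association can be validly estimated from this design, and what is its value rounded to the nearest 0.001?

Cells: a = 2374, b = 538, c = 470, d = 1070.
This is a case-control study: participants were sampled on outcome status, so risks in the source population cannot be estimated directly — relative risk is not valid here. The odds ratio is the appropriate measure.
OR = (a·d)/(b·c) = (2374 × 1070) / (538 × 470) = 2540180 / 252860 = 10.04580

10.046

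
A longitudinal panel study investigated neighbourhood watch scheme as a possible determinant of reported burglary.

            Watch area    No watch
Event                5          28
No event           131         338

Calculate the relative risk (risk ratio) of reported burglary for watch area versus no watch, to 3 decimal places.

Reading the table with exposure as columns: a = 5 (Watch area, case), b = 131 (Watch area, non-case), c = 28 (No watch, case), d = 338.
Risk in exposed = 5/136 = 0.03676; risk in unexposed = 28/366 = 0.07650.
RR = 0.03676 / 0.07650 = 0.48057
The risk is 52% lower among the exposed than among the unexposed.

0.481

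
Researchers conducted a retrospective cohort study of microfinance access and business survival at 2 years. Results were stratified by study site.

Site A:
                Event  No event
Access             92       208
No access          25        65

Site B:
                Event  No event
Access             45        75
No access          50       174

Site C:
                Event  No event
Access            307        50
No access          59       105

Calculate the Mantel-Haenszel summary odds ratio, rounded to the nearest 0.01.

3.34

OR_MH = Σ(aᵢdᵢ/nᵢ) / Σ(bᵢcᵢ/nᵢ), where nᵢ is the stratum total.
Stratum 1 (Site A): n = 390; a·d/n = 92·65/390 = 15.3333; b·c/n = 208·25/390 = 13.3333
Stratum 2 (Site B): n = 344; a·d/n = 45·174/344 = 22.7616; b·c/n = 75·50/344 = 10.9012
Stratum 3 (Site C): n = 521; a·d/n = 307·105/521 = 61.8714; b·c/n = 50·59/521 = 5.6622
OR_MH = (15.3333 + 22.7616 + 61.8714) / (13.3333 + 10.9012 + 5.6622) = 99.9664 / 29.8967 = 3.34373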